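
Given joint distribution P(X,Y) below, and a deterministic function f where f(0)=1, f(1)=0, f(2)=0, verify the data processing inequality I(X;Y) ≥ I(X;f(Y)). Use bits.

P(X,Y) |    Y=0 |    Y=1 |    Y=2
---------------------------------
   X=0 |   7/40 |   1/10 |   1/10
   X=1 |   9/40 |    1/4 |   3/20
I(X;Y) = 0.0141, I(X;f(Y)) = 0.0080, inequality holds: 0.0141 ≥ 0.0080

Data Processing Inequality: For any Markov chain X → Y → Z, we have I(X;Y) ≥ I(X;Z).

Here Z = f(Y) is a deterministic function of Y, forming X → Y → Z.

Original I(X;Y) = 0.0141 bits

After applying f:
P(X,Z) where Z=f(Y):
- P(X,Z=0) = P(X,Y=1) + P(X,Y=2)
- P(X,Z=1) = P(X,Y=0)

I(X;Z) = I(X;f(Y)) = 0.0080 bits

Verification: 0.0141 ≥ 0.0080 ✓

Information cannot be created by processing; the function f can only lose information about X.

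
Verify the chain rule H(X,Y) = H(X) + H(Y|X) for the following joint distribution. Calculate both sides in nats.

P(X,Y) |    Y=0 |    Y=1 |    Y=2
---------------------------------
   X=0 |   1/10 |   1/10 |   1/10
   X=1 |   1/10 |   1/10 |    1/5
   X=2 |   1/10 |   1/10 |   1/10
H(X,Y) = 2.1640, H(X) = 1.0889, H(Y|X) = 1.0751 (all in nats)

Chain rule: H(X,Y) = H(X) + H(Y|X)

Left side — joint entropy directly:
H(X,Y) = -Σ p(x,y) log p(x,y) = 2.1640 nats

Right side — compute H(Y|X) from the conditional distributions:
P(X) = (3/10, 2/5, 3/10), so H(X) = 1.0889 nats
H(Y|X) = Σ_x P(X=x) · H(Y|X=x):
  P(Y|X=0) = (1/3, 1/3, 1/3), H(Y|X=0) = 1.0986, weight P(X=0) = 3/10
  P(Y|X=1) = (1/4, 1/4, 1/2), H(Y|X=1) = 1.0397, weight P(X=1) = 2/5
  P(Y|X=2) = (1/3, 1/3, 1/3), H(Y|X=2) = 1.0986, weight P(X=2) = 3/10
H(Y|X) = 1.0751 nats

H(X) + H(Y|X) = 1.0889 + 1.0751 = 2.1640 nats

Both sides equal 2.1640 nats. ✓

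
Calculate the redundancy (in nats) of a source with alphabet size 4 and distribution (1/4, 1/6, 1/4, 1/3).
0.0283 nats

Redundancy measures how far a source is from maximum entropy:
R = H_max - H(X)

Maximum entropy for 4 symbols: H_max = log_e(4) = 1.3863 nats
Actual entropy: H(X) = 1.3580 nats
Redundancy: R = 1.3863 - 1.3580 = 0.0283 nats

This redundancy represents potential for compression: the source could be compressed by 0.0283 nats per symbol.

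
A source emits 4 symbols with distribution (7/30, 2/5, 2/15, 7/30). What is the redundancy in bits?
0.1039 bits

Redundancy measures how far a source is from maximum entropy:
R = H_max - H(X)

Maximum entropy for 4 symbols: H_max = log_2(4) = 2.0000 bits
Actual entropy: H(X) = 1.8961 bits
Redundancy: R = 2.0000 - 1.8961 = 0.1039 bits

This redundancy represents potential for compression: the source could be compressed by 0.1039 bits per symbol.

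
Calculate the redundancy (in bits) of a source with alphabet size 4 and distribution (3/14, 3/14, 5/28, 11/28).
0.0742 bits

Redundancy measures how far a source is from maximum entropy:
R = H_max - H(X)

Maximum entropy for 4 symbols: H_max = log_2(4) = 2.0000 bits
Actual entropy: H(X) = 1.9258 bits
Redundancy: R = 2.0000 - 1.9258 = 0.0742 bits

This redundancy represents potential for compression: the source could be compressed by 0.0742 bits per symbol.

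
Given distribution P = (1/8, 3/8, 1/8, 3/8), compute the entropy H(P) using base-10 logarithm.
0.5452 dits

Shannon entropy is H(X) = -Σ p(x) log p(x).

For P = (1/8, 3/8, 1/8, 3/8):
H = -1/8 × log_10(1/8) -3/8 × log_10(3/8) -1/8 × log_10(1/8) -3/8 × log_10(3/8)
H = 0.5452 dits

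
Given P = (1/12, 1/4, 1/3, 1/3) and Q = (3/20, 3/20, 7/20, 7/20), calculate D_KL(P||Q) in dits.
0.0201 dits

KL divergence: D_KL(P||Q) = Σ p(x) log(p(x)/q(x))

Computing term by term:
  x=0: 1/12 × log_10[(1/12)/(3/20)] = 1/12 × -0.2553 = -0.0213
  x=1: 1/4 × log_10[(1/4)/(3/20)] = 1/4 × 0.2218 = 0.0555
  x=2: 1/3 × log_10[(1/3)/(7/20)] = 1/3 × -0.0212 = -0.0071
  x=3: 1/3 × log_10[(1/3)/(7/20)] = 1/3 × -0.0212 = -0.0071

D_KL(P||Q) = 0.0201 dits

Note: KL divergence is always non-negative and equals 0 iff P = Q.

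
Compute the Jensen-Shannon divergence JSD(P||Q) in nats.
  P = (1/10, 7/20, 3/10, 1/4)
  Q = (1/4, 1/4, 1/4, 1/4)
0.0219 nats

Jensen-Shannon divergence is:
JSD(P||Q) = 0.5 × D_KL(P||M) + 0.5 × D_KL(Q||M)
where M = 0.5 × (P + Q) is the mixture distribution.

M = 0.5 × (1/10, 7/20, 3/10, 1/4) + 0.5 × (1/4, 1/4, 1/4, 1/4) = (7/40, 3/10, 11/40, 1/4)

D_KL(P||M) = 0.0241 nats
D_KL(Q||M) = 0.0198 nats

JSD(P||Q) = 0.5 × 0.0241 + 0.5 × 0.0198 = 0.0219 nats

Unlike KL divergence, JSD is symmetric and bounded: 0 ≤ JSD ≤ log(2).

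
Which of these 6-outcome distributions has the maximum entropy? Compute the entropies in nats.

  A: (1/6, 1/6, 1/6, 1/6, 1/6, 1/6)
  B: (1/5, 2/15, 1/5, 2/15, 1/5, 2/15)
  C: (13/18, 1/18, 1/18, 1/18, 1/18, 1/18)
A

For a discrete distribution over n outcomes, entropy is maximized by the uniform distribution.

Computing entropies:
H(A) = 1.7918 nats
H(B) = 1.7716 nats
H(C) = 1.0379 nats

The uniform distribution (where all probabilities equal 1/6) achieves the maximum entropy of log_e(6) = 1.7918 nats.

Distribution A has the highest entropy.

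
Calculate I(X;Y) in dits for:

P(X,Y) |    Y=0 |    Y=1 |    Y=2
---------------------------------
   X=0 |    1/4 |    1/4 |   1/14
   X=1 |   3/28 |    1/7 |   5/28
0.0250 dits

Mutual information: I(X;Y) = H(X) + H(Y) - H(X,Y)

Marginals:
P(X) = (4/7, 3/7), H(X) = 0.2966 dits
P(Y) = (5/14, 11/28, 1/4), H(Y) = 0.4696 dits

Joint entropy: H(X,Y) = 0.7412 dits

I(X;Y) = 0.2966 + 0.4696 - 0.7412 = 0.0250 dits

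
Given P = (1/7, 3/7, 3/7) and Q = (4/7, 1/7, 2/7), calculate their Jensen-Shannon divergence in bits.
0.1636 bits

Jensen-Shannon divergence is:
JSD(P||Q) = 0.5 × D_KL(P||M) + 0.5 × D_KL(Q||M)
where M = 0.5 × (P + Q) is the mixture distribution.

M = 0.5 × (1/7, 3/7, 3/7) + 0.5 × (4/7, 1/7, 2/7) = (5/14, 2/7, 5/14)

D_KL(P||M) = 0.1746 bits
D_KL(Q||M) = 0.1526 bits

JSD(P||Q) = 0.5 × 0.1746 + 0.5 × 0.1526 = 0.1636 bits

Unlike KL divergence, JSD is symmetric and bounded: 0 ≤ JSD ≤ log(2).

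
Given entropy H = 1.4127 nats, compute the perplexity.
4.1070

Perplexity is e^H (or exp(H) for natural log).

H = 1.4127 nats
Perplexity = e^1.4127 = 4.1070

Interpretation: The model's uncertainty is equivalent to choosing uniformly among 4.1 options.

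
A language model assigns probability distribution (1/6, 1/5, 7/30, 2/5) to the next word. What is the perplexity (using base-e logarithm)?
3.7682

Perplexity is e^H (or exp(H) for natural log).

First, H = -Σ p log p = 1.3266 nats
Perplexity = e^1.3266 = 3.7682

Interpretation: The model's uncertainty is equivalent to choosing uniformly among 3.8 options.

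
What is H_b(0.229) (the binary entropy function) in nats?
0.5381 nats

The binary entropy function is:
H(p) = -p log(p) - (1-p) log(1-p)

H(0.229) = -0.229 × log_e(0.229) - 0.771 × log_e(0.771)
H(0.229) = 0.5381 nats

Note: Binary entropy is maximized at p=0.5 (H=1 bit) and minimized at p=0 or p=1 (H=0).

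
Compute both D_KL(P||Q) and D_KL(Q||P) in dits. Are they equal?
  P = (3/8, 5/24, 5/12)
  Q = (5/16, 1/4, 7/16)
D_KL(P||Q) = 0.0044, D_KL(Q||P) = 0.0043

KL divergence is not symmetric: D_KL(P||Q) ≠ D_KL(Q||P) in general.

D_KL(P||Q) = 0.0044 dits
D_KL(Q||P) = 0.0043 dits

No, they are not equal!

This asymmetry is why KL divergence is not a true distance metric.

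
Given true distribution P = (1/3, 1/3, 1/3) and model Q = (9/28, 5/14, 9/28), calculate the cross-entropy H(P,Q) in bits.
1.5868 bits

Cross-entropy: H(P,Q) = -Σ p(x) log q(x)

Alternatively: H(P,Q) = H(P) + D_KL(P||Q)
H(P) = 1.5850 bits
D_KL(P||Q) = 0.0018 bits

H(P,Q) = 1.5850 + 0.0018 = 1.5868 bits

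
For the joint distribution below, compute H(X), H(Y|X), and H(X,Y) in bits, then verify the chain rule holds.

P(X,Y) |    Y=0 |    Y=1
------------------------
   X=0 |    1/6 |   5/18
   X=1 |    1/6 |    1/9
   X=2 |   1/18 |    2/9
H(X,Y) = 2.4411, H(X) = 1.5466, H(Y|X) = 0.8944 (all in bits)

Chain rule: H(X,Y) = H(X) + H(Y|X)

Left side — joint entropy directly:
H(X,Y) = -Σ p(x,y) log p(x,y) = 2.4411 bits

Right side — compute H(Y|X) from the conditional distributions:
P(X) = (4/9, 5/18, 5/18), so H(X) = 1.5466 bits
H(Y|X) = Σ_x P(X=x) · H(Y|X=x):
  P(Y|X=0) = (3/8, 5/8), H(Y|X=0) = 0.9544, weight P(X=0) = 4/9
  P(Y|X=1) = (3/5, 2/5), H(Y|X=1) = 0.9710, weight P(X=1) = 5/18
  P(Y|X=2) = (1/5, 4/5), H(Y|X=2) = 0.7219, weight P(X=2) = 5/18
H(Y|X) = 0.8944 bits

H(X) + H(Y|X) = 1.5466 + 0.8944 = 2.4411 bits

Both sides equal 2.4411 bits. ✓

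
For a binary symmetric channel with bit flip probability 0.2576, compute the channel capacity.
0.1769 bits

For a binary symmetric channel (BSC) with error probability p:
Capacity C = 1 - H(p) bits per symbol

where H(p) = -p log₂(p) - (1-p) log₂(1-p) is the binary entropy function.

H(0.2576) = 0.8231 bits
C = 1 - 0.8231 = 0.1769 bits per symbol

This means we can reliably transmit up to 0.1769 bits of information per channel use.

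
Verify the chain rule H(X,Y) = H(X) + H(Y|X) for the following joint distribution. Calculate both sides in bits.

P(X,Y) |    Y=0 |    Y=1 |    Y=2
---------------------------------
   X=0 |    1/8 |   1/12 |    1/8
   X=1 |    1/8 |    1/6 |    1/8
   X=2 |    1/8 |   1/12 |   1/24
H(X,Y) = 3.0944, H(X) = 1.5546, H(Y|X) = 1.5398 (all in bits)

Chain rule: H(X,Y) = H(X) + H(Y|X)

Left side — joint entropy directly:
H(X,Y) = -Σ p(x,y) log p(x,y) = 3.0944 bits

Right side — compute H(Y|X) from the conditional distributions:
P(X) = (1/3, 5/12, 1/4), so H(X) = 1.5546 bits
H(Y|X) = Σ_x P(X=x) · H(Y|X=x):
  P(Y|X=0) = (3/8, 1/4, 3/8), H(Y|X=0) = 1.5613, weight P(X=0) = 1/3
  P(Y|X=1) = (3/10, 2/5, 3/10), H(Y|X=1) = 1.5710, weight P(X=1) = 5/12
  P(Y|X=2) = (1/2, 1/3, 1/6), H(Y|X=2) = 1.4591, weight P(X=2) = 1/4
H(Y|X) = 1.5398 bits

H(X) + H(Y|X) = 1.5546 + 1.5398 = 3.0944 bits

Both sides equal 3.0944 bits. ✓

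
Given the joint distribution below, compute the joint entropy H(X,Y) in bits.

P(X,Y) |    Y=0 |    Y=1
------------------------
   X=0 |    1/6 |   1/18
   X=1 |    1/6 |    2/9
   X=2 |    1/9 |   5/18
2.4411 bits

Joint entropy is H(X,Y) = -Σ_{x,y} p(x,y) log p(x,y).

Summing over all non-zero entries:
H(X,Y) = -[1/6·log_2(1/6) + 1/18·log_2(1/18) + 1/6·log_2(1/6) + 2/9·log_2(2/9) + 1/9·log_2(1/9) + 5/18·log_2(5/18)]
H(X,Y) = 2.4411 bits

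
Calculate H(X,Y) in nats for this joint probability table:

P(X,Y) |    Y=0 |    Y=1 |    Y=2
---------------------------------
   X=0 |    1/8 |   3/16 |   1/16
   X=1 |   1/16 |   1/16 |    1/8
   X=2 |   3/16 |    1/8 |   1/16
2.1007 nats

Joint entropy is H(X,Y) = -Σ_{x,y} p(x,y) log p(x,y).

Summing over all non-zero entries:
H(X,Y) = -[1/8·log_e(1/8) + 3/16·log_e(3/16) + 1/16·log_e(1/16) + 1/16·log_e(1/16) + 1/16·log_e(1/16) + 1/8·log_e(1/8) + 3/16·log_e(3/16) + 1/8·log_e(1/8) + 1/16·log_e(1/16)]
H(X,Y) = 2.1007 nats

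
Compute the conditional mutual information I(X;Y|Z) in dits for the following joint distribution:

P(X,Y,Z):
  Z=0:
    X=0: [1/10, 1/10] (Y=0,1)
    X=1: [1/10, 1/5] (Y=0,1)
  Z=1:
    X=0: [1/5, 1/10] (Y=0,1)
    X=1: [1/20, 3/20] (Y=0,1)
0.0217 dits

Conditional mutual information: I(X;Y|Z) = H(X|Z) + H(Y|Z) - H(X,Y|Z)

H(Z) = 0.3010
H(X,Z) = 0.5933 → H(X|Z) = 0.2923
H(Y,Z) = 0.5977 → H(Y|Z) = 0.2967
H(X,Y,Z) = 0.8682 → H(X,Y|Z) = 0.5672

I(X;Y|Z) = 0.2923 + 0.2967 - 0.5672 = 0.0217 dits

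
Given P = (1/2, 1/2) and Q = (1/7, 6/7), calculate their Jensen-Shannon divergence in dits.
0.0331 dits

Jensen-Shannon divergence is:
JSD(P||Q) = 0.5 × D_KL(P||M) + 0.5 × D_KL(Q||M)
where M = 0.5 × (P + Q) is the mixture distribution.

M = 0.5 × (1/2, 1/2) + 0.5 × (1/7, 6/7) = (9/28, 19/28)

D_KL(P||M) = 0.0296 dits
D_KL(Q||M) = 0.0367 dits

JSD(P||Q) = 0.5 × 0.0296 + 0.5 × 0.0367 = 0.0331 dits

Unlike KL divergence, JSD is symmetric and bounded: 0 ≤ JSD ≤ log(2).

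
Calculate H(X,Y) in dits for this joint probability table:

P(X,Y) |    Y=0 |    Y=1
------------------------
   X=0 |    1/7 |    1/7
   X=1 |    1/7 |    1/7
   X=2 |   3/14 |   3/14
0.7696 dits

Joint entropy is H(X,Y) = -Σ_{x,y} p(x,y) log p(x,y).

Summing over all non-zero entries:
H(X,Y) = -[1/7·log_10(1/7) + 1/7·log_10(1/7) + 1/7·log_10(1/7) + 1/7·log_10(1/7) + 3/14·log_10(3/14) + 3/14·log_10(3/14)]
H(X,Y) = 0.7696 dits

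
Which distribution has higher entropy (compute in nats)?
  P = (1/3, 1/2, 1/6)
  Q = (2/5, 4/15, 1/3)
Q

Computing entropies in nats:
H(P) = 1.0114
H(Q) = 1.0852

Distribution Q has higher entropy.

Intuition: The distribution closer to uniform (more spread out) has higher entropy.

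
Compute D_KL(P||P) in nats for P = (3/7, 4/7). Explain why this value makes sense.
0.0000 nats

KL divergence satisfies the Gibbs inequality: D_KL(P||Q) ≥ 0 for all distributions P, Q.

D_KL(P||Q) = Σ p(x) log(p(x)/q(x))
Each term is p(x) × log_e(p(x)/p(x)) = p(x) × log_e(1) = 0, so the sum is 0.
D_KL(P||Q) = 0.0000 nats

When P = Q, the KL divergence is exactly 0, as there is no 'divergence' between identical distributions.

This non-negativity is a fundamental property: relative entropy cannot be negative because it measures how different Q is from P.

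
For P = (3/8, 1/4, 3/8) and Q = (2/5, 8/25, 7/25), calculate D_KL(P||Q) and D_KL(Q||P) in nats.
D_KL(P||Q) = 0.0236, D_KL(Q||P) = 0.0230

KL divergence is not symmetric: D_KL(P||Q) ≠ D_KL(Q||P) in general.

D_KL(P||Q) = 0.0236 nats
D_KL(Q||P) = 0.0230 nats

No, they are not equal!

This asymmetry is why KL divergence is not a true distance metric.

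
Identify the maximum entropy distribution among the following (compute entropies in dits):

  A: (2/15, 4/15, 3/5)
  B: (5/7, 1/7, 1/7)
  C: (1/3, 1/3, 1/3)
C

For a discrete distribution over n outcomes, entropy is maximized by the uniform distribution.

Computing entropies:
H(A) = 0.4029 dits
H(B) = 0.3458 dits
H(C) = 0.4771 dits

The uniform distribution (where all probabilities equal 1/3) achieves the maximum entropy of log_10(3) = 0.4771 dits.

Distribution C has the highest entropy.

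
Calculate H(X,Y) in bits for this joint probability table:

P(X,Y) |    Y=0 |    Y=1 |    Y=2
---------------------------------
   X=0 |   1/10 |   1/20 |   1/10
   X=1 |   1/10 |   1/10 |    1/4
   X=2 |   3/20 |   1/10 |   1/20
3.0037 bits

Joint entropy is H(X,Y) = -Σ_{x,y} p(x,y) log p(x,y).

Summing over all non-zero entries:
H(X,Y) = -[1/10·log_2(1/10) + 1/20·log_2(1/20) + 1/10·log_2(1/10) + 1/10·log_2(1/10) + 1/10·log_2(1/10) + 1/4·log_2(1/4) + 3/20·log_2(3/20) + 1/10·log_2(1/10) + 1/20·log_2(1/20)]
H(X,Y) = 3.0037 bits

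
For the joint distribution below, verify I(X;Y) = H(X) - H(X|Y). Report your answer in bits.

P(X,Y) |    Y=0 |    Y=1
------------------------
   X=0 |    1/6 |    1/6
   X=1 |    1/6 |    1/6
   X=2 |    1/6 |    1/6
I(X;Y) = 0.0000 bits

Mutual information has multiple equivalent forms:
- I(X;Y) = H(X) - H(X|Y)
- I(X;Y) = H(Y) - H(Y|X)
- I(X;Y) = H(X) + H(Y) - H(X,Y)

Computing all quantities:
H(X) = 1.5850, H(Y) = 1.0000, H(X,Y) = 2.5850
H(X|Y) = 1.5850, H(Y|X) = 1.0000

Verification:
H(X) - H(X|Y) = 1.5850 - 1.5850 = 0.0000
H(Y) - H(Y|X) = 1.0000 - 1.0000 = 0.0000
H(X) + H(Y) - H(X,Y) = 1.5850 + 1.0000 - 2.5850 = 0.0000

All forms give I(X;Y) = 0.0000 bits. ✓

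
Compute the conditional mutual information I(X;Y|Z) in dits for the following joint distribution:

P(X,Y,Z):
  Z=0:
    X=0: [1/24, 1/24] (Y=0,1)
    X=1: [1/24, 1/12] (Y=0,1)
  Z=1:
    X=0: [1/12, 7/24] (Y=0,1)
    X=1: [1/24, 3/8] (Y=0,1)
0.0061 dits

Conditional mutual information: I(X;Y|Z) = H(X|Z) + H(Y|Z) - H(X,Y|Z)

H(Z) = 0.2222
H(X,Z) = 0.5210 → H(X|Z) = 0.2987
H(Y,Z) = 0.4331 → H(Y|Z) = 0.2109
H(X,Y,Z) = 0.7257 → H(X,Y|Z) = 0.5035

I(X;Y|Z) = 0.2987 + 0.2109 - 0.5035 = 0.0061 dits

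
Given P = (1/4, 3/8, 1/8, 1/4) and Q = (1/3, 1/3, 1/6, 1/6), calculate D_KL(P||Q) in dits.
0.0164 dits

KL divergence: D_KL(P||Q) = Σ p(x) log(p(x)/q(x))

Computing term by term:
  x=0: 1/4 × log_10[(1/4)/(1/3)] = 1/4 × -0.1249 = -0.0312
  x=1: 3/8 × log_10[(3/8)/(1/3)] = 3/8 × 0.0512 = 0.0192
  x=2: 1/8 × log_10[(1/8)/(1/6)] = 1/8 × -0.1249 = -0.0156
  x=3: 1/4 × log_10[(1/4)/(1/6)] = 1/4 × 0.1761 = 0.0440

D_KL(P||Q) = 0.0164 dits

Note: KL divergence is always non-negative and equals 0 iff P = Q.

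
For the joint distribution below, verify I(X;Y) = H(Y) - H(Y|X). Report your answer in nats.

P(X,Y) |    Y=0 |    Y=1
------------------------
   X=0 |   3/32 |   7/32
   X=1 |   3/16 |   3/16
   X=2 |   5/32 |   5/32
I(X;Y) = 0.0179 nats

Mutual information has multiple equivalent forms:
- I(X;Y) = H(X) - H(X|Y)
- I(X;Y) = H(Y) - H(Y|X)
- I(X;Y) = H(X) + H(Y) - H(X,Y)

Computing all quantities:
H(X) = 1.0948, H(Y) = 0.6853, H(X,Y) = 1.7622
H(X|Y) = 1.0769, H(Y|X) = 0.6674

Verification:
H(X) - H(X|Y) = 1.0948 - 1.0769 = 0.0179
H(Y) - H(Y|X) = 0.6853 - 0.6674 = 0.0179
H(X) + H(Y) - H(X,Y) = 1.0948 + 0.6853 - 1.7622 = 0.0179

All forms give I(X;Y) = 0.0179 nats. ✓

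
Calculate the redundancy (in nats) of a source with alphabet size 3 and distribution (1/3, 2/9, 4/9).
0.0378 nats

Redundancy measures how far a source is from maximum entropy:
R = H_max - H(X)

Maximum entropy for 3 symbols: H_max = log_e(3) = 1.0986 nats
Actual entropy: H(X) = 1.0609 nats
Redundancy: R = 1.0986 - 1.0609 = 0.0378 nats

This redundancy represents potential for compression: the source could be compressed by 0.0378 nats per symbol.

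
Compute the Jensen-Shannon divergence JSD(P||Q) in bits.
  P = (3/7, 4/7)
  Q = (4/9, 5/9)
0.0002 bits

Jensen-Shannon divergence is:
JSD(P||Q) = 0.5 × D_KL(P||M) + 0.5 × D_KL(Q||M)
where M = 0.5 × (P + Q) is the mixture distribution.

M = 0.5 × (3/7, 4/7) + 0.5 × (4/9, 5/9) = (0.436508, 0.563492)

D_KL(P||M) = 0.0002 bits
D_KL(Q||M) = 0.0002 bits

JSD(P||Q) = 0.5 × 0.0002 + 0.5 × 0.0002 = 0.0002 bits

Unlike KL divergence, JSD is symmetric and bounded: 0 ≤ JSD ≤ log(2).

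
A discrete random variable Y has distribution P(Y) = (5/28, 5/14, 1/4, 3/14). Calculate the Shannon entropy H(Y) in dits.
0.5872 dits

Shannon entropy is H(X) = -Σ p(x) log p(x).

For P = (5/28, 5/14, 1/4, 3/14):
H = -5/28 × log_10(5/28) -5/14 × log_10(5/14) -1/4 × log_10(1/4) -3/14 × log_10(3/14)
H = 0.5872 dits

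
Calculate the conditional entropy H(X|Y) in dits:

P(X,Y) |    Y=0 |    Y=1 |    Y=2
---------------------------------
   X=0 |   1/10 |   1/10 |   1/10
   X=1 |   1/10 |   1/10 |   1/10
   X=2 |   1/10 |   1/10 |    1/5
0.4669 dits

Using the chain rule: H(X|Y) = H(X,Y) - H(Y)

First, compute H(X,Y) = 0.9398 dits

Marginal P(Y) = (3/10, 3/10, 2/5)
H(Y) = 0.4729 dits

H(X|Y) = H(X,Y) - H(Y) = 0.9398 - 0.4729 = 0.4669 dits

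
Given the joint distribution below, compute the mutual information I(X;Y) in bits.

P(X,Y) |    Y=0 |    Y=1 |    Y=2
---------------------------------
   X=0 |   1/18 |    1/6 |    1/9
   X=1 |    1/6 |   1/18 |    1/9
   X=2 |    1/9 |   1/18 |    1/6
0.1124 bits

Mutual information: I(X;Y) = H(X) + H(Y) - H(X,Y)

Marginals:
P(X) = (1/3, 1/3, 1/3), H(X) = 1.5850 bits
P(Y) = (1/3, 5/18, 7/18), H(Y) = 1.5715 bits

Joint entropy: H(X,Y) = 3.0441 bits

I(X;Y) = 1.5850 + 1.5715 - 3.0441 = 0.1124 bits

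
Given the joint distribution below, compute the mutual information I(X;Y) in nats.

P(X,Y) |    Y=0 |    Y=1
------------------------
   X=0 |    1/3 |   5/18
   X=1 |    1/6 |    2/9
0.0065 nats

Mutual information: I(X;Y) = H(X) + H(Y) - H(X,Y)

Marginals:
P(X) = (11/18, 7/18), H(X) = 0.6682 nats
P(Y) = (1/2, 1/2), H(Y) = 0.6931 nats

Joint entropy: H(X,Y) = 1.3549 nats

I(X;Y) = 0.6682 + 0.6931 - 1.3549 = 0.0065 nats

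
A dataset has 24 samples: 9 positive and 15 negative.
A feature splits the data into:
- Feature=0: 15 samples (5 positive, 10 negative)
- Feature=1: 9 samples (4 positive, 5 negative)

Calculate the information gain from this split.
0.0088 bits

Information Gain = H(Y) - H(Y|Feature)

Before split:
P(positive) = 9/24 = 0.3750
H(Y) = 0.9544 bits

After split:
Feature=0: H = 0.9183 bits (weight = 15/24)
Feature=1: H = 0.9911 bits (weight = 9/24)
H(Y|Feature) = (15/24)×0.9183 + (9/24)×0.9911 = 0.9456 bits

Information Gain = 0.9544 - 0.9456 = 0.0088 bits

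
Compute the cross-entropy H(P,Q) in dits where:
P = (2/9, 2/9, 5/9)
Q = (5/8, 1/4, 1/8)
0.6809 dits

Cross-entropy: H(P,Q) = -Σ p(x) log q(x)

Alternatively: H(P,Q) = H(P) + D_KL(P||Q)
H(P) = 0.4321 dits
D_KL(P||Q) = 0.2487 dits

H(P,Q) = 0.4321 + 0.2487 = 0.6809 dits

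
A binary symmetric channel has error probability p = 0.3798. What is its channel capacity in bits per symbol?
0.0421 bits

For a binary symmetric channel (BSC) with error probability p:
Capacity C = 1 - H(p) bits per symbol

where H(p) = -p log₂(p) - (1-p) log₂(1-p) is the binary entropy function.

H(0.3798) = 0.9579 bits
C = 1 - 0.9579 = 0.0421 bits per symbol

This means we can reliably transmit up to 0.0421 bits of information per channel use.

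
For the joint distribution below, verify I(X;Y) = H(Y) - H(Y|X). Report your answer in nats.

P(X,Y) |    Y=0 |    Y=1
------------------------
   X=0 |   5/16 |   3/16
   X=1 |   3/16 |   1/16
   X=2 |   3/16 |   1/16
I(X;Y) = 0.0091 nats

Mutual information has multiple equivalent forms:
- I(X;Y) = H(X) - H(X|Y)
- I(X;Y) = H(Y) - H(Y|X)
- I(X;Y) = H(X) + H(Y) - H(X,Y)

Computing all quantities:
H(X) = 1.0397, H(Y) = 0.6211, H(X,Y) = 1.6517
H(X|Y) = 1.0306, H(Y|X) = 0.6119

Verification:
H(X) - H(X|Y) = 1.0397 - 1.0306 = 0.0091
H(Y) - H(Y|X) = 0.6211 - 0.6119 = 0.0091
H(X) + H(Y) - H(X,Y) = 1.0397 + 0.6211 - 1.6517 = 0.0091

All forms give I(X;Y) = 0.0091 nats. ✓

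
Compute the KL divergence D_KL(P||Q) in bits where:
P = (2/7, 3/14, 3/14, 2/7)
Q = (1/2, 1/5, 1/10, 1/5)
0.1733 bits

KL divergence: D_KL(P||Q) = Σ p(x) log(p(x)/q(x))

Computing term by term:
  x=0: 2/7 × log_2[(2/7)/(1/2)] = 2/7 × -0.8074 = -0.2307
  x=1: 3/14 × log_2[(3/14)/(1/5)] = 3/14 × 0.0995 = 0.0213
  x=2: 3/14 × log_2[(3/14)/(1/10)] = 3/14 × 1.0995 = 0.2356
  x=3: 2/7 × log_2[(2/7)/(1/5)] = 2/7 × 0.5146 = 0.1470

D_KL(P||Q) = 0.1733 bits

Note: KL divergence is always non-negative and equals 0 iff P = Q.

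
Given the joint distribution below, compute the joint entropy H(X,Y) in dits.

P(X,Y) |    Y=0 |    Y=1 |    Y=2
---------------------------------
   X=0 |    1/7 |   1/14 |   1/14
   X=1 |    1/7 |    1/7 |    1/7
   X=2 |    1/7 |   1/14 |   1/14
0.9311 dits

Joint entropy is H(X,Y) = -Σ_{x,y} p(x,y) log p(x,y).

Summing over all non-zero entries:
H(X,Y) = -[1/7·log_10(1/7) + 1/14·log_10(1/14) + 1/14·log_10(1/14) + 1/7·log_10(1/7) + 1/7·log_10(1/7) + 1/7·log_10(1/7) + 1/7·log_10(1/7) + 1/14·log_10(1/14) + 1/14·log_10(1/14)]
H(X,Y) = 0.9311 dits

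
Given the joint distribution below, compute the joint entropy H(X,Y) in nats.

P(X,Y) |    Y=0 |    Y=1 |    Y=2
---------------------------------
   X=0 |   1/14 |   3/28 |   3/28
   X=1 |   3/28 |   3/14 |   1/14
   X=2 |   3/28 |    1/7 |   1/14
2.1308 nats

Joint entropy is H(X,Y) = -Σ_{x,y} p(x,y) log p(x,y).

Summing over all non-zero entries:
H(X,Y) = -[1/14·log_e(1/14) + 3/28·log_e(3/28) + 3/28·log_e(3/28) + 3/28·log_e(3/28) + 3/14·log_e(3/14) + 1/14·log_e(1/14) + 3/28·log_e(3/28) + 1/7·log_e(1/7) + 1/14·log_e(1/14)]
H(X,Y) = 2.1308 nats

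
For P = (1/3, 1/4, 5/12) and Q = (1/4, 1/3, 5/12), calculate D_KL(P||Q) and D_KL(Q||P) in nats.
D_KL(P||Q) = 0.0240, D_KL(Q||P) = 0.0240

KL divergence is not symmetric: D_KL(P||Q) ≠ D_KL(Q||P) in general.

D_KL(P||Q) = 0.0240 nats
D_KL(Q||P) = 0.0240 nats

In this case they happen to be equal (to 4 decimal places).

This asymmetry is why KL divergence is not a true distance metric.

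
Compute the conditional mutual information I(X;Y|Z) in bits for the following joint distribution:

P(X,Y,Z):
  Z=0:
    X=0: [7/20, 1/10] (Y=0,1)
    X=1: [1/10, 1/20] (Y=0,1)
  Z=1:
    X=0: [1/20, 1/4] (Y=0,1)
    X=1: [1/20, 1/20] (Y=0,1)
0.0346 bits

Conditional mutual information: I(X;Y|Z) = H(X|Z) + H(Y|Z) - H(X,Y|Z)

H(Z) = 0.9710
H(X,Z) = 1.7822 → H(X|Z) = 0.8113
H(Y,Z) = 1.7822 → H(Y|Z) = 0.8113
H(X,Y,Z) = 2.5589 → H(X,Y|Z) = 1.5879

I(X;Y|Z) = 0.8113 + 0.8113 - 1.5879 = 0.0346 bits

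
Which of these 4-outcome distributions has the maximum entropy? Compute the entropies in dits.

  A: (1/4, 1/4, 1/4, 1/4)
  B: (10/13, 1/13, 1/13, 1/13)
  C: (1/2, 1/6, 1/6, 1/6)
A

For a discrete distribution over n outcomes, entropy is maximized by the uniform distribution.

Computing entropies:
H(A) = 0.6021 dits
H(B) = 0.3447 dits
H(C) = 0.5396 dits

The uniform distribution (where all probabilities equal 1/4) achieves the maximum entropy of log_10(4) = 0.6021 dits.

Distribution A has the highest entropy.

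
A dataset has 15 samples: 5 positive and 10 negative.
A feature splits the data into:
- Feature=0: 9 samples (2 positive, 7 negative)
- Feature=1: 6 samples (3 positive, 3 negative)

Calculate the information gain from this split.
0.0598 bits

Information Gain = H(Y) - H(Y|Feature)

Before split:
P(positive) = 5/15 = 0.3333
H(Y) = 0.9183 bits

After split:
Feature=0: H = 0.7642 bits (weight = 9/15)
Feature=1: H = 1.0000 bits (weight = 6/15)
H(Y|Feature) = (9/15)×0.7642 + (6/15)×1.0000 = 0.8585 bits

Information Gain = 0.9183 - 0.8585 = 0.0598 bits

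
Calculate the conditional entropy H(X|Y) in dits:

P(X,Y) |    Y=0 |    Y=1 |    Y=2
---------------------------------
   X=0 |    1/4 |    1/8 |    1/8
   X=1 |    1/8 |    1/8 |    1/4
0.2826 dits

Using the chain rule: H(X|Y) = H(X,Y) - H(Y)

First, compute H(X,Y) = 0.7526 dits

Marginal P(Y) = (3/8, 1/4, 3/8)
H(Y) = 0.4700 dits

H(X|Y) = H(X,Y) - H(Y) = 0.7526 - 0.4700 = 0.2826 dits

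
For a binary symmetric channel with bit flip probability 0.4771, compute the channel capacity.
0.0015 bits

For a binary symmetric channel (BSC) with error probability p:
Capacity C = 1 - H(p) bits per symbol

where H(p) = -p log₂(p) - (1-p) log₂(1-p) is the binary entropy function.

H(0.4771) = 0.9985 bits
C = 1 - 0.9985 = 0.0015 bits per symbol

This means we can reliably transmit up to 0.0015 bits of information per channel use.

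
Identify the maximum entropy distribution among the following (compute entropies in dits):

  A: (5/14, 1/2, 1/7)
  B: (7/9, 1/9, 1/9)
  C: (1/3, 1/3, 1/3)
C

For a discrete distribution over n outcomes, entropy is maximized by the uniform distribution.

Computing entropies:
H(A) = 0.4309 dits
H(B) = 0.2969 dits
H(C) = 0.4771 dits

The uniform distribution (where all probabilities equal 1/3) achieves the maximum entropy of log_10(3) = 0.4771 dits.

Distribution C has the highest entropy.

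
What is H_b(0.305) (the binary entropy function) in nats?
0.6150 nats

The binary entropy function is:
H(p) = -p log(p) - (1-p) log(1-p)

H(0.305) = -0.305 × log_e(0.305) - 0.695 × log_e(0.695)
H(0.305) = 0.6150 nats

Note: Binary entropy is maximized at p=0.5 (H=1 bit) and minimized at p=0 or p=1 (H=0).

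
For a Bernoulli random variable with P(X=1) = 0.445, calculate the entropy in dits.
0.2984 dits

The binary entropy function is:
H(p) = -p log(p) - (1-p) log(1-p)

H(0.445) = -0.445 × log_10(0.445) - 0.555 × log_10(0.555)
H(0.445) = 0.2984 dits

Note: Binary entropy is maximized at p=0.5 (H=1 bit) and minimized at p=0 or p=1 (H=0).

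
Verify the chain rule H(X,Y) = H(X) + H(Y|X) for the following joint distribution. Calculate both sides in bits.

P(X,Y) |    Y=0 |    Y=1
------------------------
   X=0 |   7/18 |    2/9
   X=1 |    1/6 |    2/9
H(X,Y) = 1.9251, H(X) = 0.9641, H(Y|X) = 0.9610 (all in bits)

Chain rule: H(X,Y) = H(X) + H(Y|X)

Left side — joint entropy directly:
H(X,Y) = -Σ p(x,y) log p(x,y) = 1.9251 bits

Right side — compute H(Y|X) from the conditional distributions:
P(X) = (11/18, 7/18), so H(X) = 0.9641 bits
H(Y|X) = Σ_x P(X=x) · H(Y|X=x):
  P(Y|X=0) = (7/11, 4/11), H(Y|X=0) = 0.9457, weight P(X=0) = 11/18
  P(Y|X=1) = (3/7, 4/7), H(Y|X=1) = 0.9852, weight P(X=1) = 7/18
H(Y|X) = 0.9610 bits

H(X) + H(Y|X) = 0.9641 + 0.9610 = 1.9251 bits

Both sides equal 1.9251 bits. ✓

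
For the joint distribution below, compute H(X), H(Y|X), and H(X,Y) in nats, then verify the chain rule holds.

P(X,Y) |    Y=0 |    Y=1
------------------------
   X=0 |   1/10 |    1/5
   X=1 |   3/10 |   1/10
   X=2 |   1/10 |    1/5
H(X,Y) = 1.6957, H(X) = 1.0889, H(Y|X) = 0.6068 (all in nats)

Chain rule: H(X,Y) = H(X) + H(Y|X)

Left side — joint entropy directly:
H(X,Y) = -Σ p(x,y) log p(x,y) = 1.6957 nats

Right side — compute H(Y|X) from the conditional distributions:
P(X) = (3/10, 2/5, 3/10), so H(X) = 1.0889 nats
H(Y|X) = Σ_x P(X=x) · H(Y|X=x):
  P(Y|X=0) = (1/3, 2/3), H(Y|X=0) = 0.6365, weight P(X=0) = 3/10
  P(Y|X=1) = (3/4, 1/4), H(Y|X=1) = 0.5623, weight P(X=1) = 2/5
  P(Y|X=2) = (1/3, 2/3), H(Y|X=2) = 0.6365, weight P(X=2) = 3/10
H(Y|X) = 0.6068 nats

H(X) + H(Y|X) = 1.0889 + 0.6068 = 1.6957 nats

Both sides equal 1.6957 nats. ✓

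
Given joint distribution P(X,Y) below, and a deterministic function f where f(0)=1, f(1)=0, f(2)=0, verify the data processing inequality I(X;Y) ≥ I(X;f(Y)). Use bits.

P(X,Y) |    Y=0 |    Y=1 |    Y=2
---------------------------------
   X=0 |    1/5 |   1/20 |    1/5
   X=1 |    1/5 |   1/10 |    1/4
I(X;Y) = 0.0090, I(X;f(Y)) = 0.0049, inequality holds: 0.0090 ≥ 0.0049

Data Processing Inequality: For any Markov chain X → Y → Z, we have I(X;Y) ≥ I(X;Z).

Here Z = f(Y) is a deterministic function of Y, forming X → Y → Z.

Original I(X;Y) = 0.0090 bits

After applying f:
P(X,Z) where Z=f(Y):
- P(X,Z=0) = P(X,Y=1) + P(X,Y=2)
- P(X,Z=1) = P(X,Y=0)

I(X;Z) = I(X;f(Y)) = 0.0049 bits

Verification: 0.0090 ≥ 0.0049 ✓

Information cannot be created by processing; the function f can only lose information about X.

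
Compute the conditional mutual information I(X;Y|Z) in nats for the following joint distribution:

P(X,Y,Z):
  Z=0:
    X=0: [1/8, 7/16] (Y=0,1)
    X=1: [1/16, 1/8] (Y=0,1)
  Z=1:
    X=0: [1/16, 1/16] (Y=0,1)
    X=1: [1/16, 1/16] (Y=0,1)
0.0044 nats

Conditional mutual information: I(X;Y|Z) = H(X|Z) + H(Y|Z) - H(X,Y|Z)

H(Z) = 0.5623
H(X,Z) = 1.1574 → H(X|Z) = 0.5950
H(Y,Z) = 1.1574 → H(Y|Z) = 0.5950
H(X,Y,Z) = 1.7480 → H(X,Y|Z) = 1.1856

I(X;Y|Z) = 0.5950 + 0.5950 - 1.1856 = 0.0044 nats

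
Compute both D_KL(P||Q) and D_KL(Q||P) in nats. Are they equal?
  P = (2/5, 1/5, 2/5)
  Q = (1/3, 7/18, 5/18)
D_KL(P||Q) = 0.0858, D_KL(Q||P) = 0.0965

KL divergence is not symmetric: D_KL(P||Q) ≠ D_KL(Q||P) in general.

D_KL(P||Q) = 0.0858 nats
D_KL(Q||P) = 0.0965 nats

No, they are not equal!

This asymmetry is why KL divergence is not a true distance metric.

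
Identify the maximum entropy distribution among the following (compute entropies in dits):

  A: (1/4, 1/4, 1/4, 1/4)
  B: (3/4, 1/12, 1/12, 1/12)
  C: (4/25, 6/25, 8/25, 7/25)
A

For a discrete distribution over n outcomes, entropy is maximized by the uniform distribution.

Computing entropies:
H(A) = 0.6021 dits
H(B) = 0.3635 dits
H(C) = 0.5892 dits

The uniform distribution (where all probabilities equal 1/4) achieves the maximum entropy of log_10(4) = 0.6021 dits.

Distribution A has the highest entropy.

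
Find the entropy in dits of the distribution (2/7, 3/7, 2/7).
0.4686 dits

Shannon entropy is H(X) = -Σ p(x) log p(x).

For P = (2/7, 3/7, 2/7):
H = -2/7 × log_10(2/7) -3/7 × log_10(3/7) -2/7 × log_10(2/7)
H = 0.4686 dits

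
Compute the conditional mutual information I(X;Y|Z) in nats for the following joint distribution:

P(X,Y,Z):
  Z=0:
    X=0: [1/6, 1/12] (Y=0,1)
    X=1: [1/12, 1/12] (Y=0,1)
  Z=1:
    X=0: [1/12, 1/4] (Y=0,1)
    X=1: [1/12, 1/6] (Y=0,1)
0.0082 nats

Conditional mutual information: I(X;Y|Z) = H(X|Z) + H(Y|Z) - H(X,Y|Z)

H(Z) = 0.6792
H(X,Z) = 1.3580 → H(X|Z) = 0.6788
H(Y,Z) = 1.3086 → H(Y|Z) = 0.6294
H(X,Y,Z) = 1.9792 → H(X,Y|Z) = 1.3000

I(X;Y|Z) = 0.6788 + 0.6294 - 1.3000 = 0.0082 nats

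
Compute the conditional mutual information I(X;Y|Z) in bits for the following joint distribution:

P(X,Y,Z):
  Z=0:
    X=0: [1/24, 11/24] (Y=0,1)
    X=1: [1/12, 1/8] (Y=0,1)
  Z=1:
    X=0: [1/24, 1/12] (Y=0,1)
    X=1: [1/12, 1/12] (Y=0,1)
0.0729 bits

Conditional mutual information: I(X;Y|Z) = H(X|Z) + H(Y|Z) - H(X,Y|Z)

H(Z) = 0.8709
H(X,Z) = 1.7773 → H(X|Z) = 0.9064
H(Y,Z) = 1.6344 → H(Y|Z) = 0.7636
H(X,Y,Z) = 2.4679 → H(X,Y|Z) = 1.5971

I(X;Y|Z) = 0.9064 + 0.7636 - 1.5971 = 0.0729 bits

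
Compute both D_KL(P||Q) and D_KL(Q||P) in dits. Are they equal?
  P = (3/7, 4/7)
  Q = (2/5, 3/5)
D_KL(P||Q) = 0.0007, D_KL(Q||P) = 0.0007

KL divergence is not symmetric: D_KL(P||Q) ≠ D_KL(Q||P) in general.

D_KL(P||Q) = 0.0007 dits
D_KL(Q||P) = 0.0007 dits

In this case they happen to be equal (to 4 decimal places).

This asymmetry is why KL divergence is not a true distance metric.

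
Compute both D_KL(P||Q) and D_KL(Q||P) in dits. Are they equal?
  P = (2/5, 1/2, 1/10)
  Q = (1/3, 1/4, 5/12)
D_KL(P||Q) = 0.1202, D_KL(Q||P) = 0.1566

KL divergence is not symmetric: D_KL(P||Q) ≠ D_KL(Q||P) in general.

D_KL(P||Q) = 0.1202 dits
D_KL(Q||P) = 0.1566 dits

No, they are not equal!

This asymmetry is why KL divergence is not a true distance metric.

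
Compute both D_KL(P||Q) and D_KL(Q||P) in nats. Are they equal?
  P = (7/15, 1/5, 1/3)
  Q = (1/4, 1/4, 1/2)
D_KL(P||Q) = 0.1115, D_KL(Q||P) = 0.1025

KL divergence is not symmetric: D_KL(P||Q) ≠ D_KL(Q||P) in general.

D_KL(P||Q) = 0.1115 nats
D_KL(Q||P) = 0.1025 nats

No, they are not equal!

This asymmetry is why KL divergence is not a true distance metric.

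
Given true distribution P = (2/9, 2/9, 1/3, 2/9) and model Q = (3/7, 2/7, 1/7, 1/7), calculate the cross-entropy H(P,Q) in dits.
0.6722 dits

Cross-entropy: H(P,Q) = -Σ p(x) log q(x)

Alternatively: H(P,Q) = H(P) + D_KL(P||Q)
H(P) = 0.5945 dits
D_KL(P||Q) = 0.0777 dits

H(P,Q) = 0.5945 + 0.0777 = 0.6722 dits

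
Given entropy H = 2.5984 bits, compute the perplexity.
6.0561

Perplexity is 2^H (or exp(H) for natural log).

H = 2.5984 bits
Perplexity = 2^2.5984 = 6.0561

Interpretation: The model's uncertainty is equivalent to choosing uniformly among 6.1 options.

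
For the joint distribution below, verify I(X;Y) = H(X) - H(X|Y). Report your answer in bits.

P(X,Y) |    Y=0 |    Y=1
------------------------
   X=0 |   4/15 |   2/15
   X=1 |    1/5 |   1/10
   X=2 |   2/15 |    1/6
I(X;Y) = 0.0308 bits

Mutual information has multiple equivalent forms:
- I(X;Y) = H(X) - H(X|Y)
- I(X;Y) = H(Y) - H(Y|X)
- I(X;Y) = H(X) + H(Y) - H(X,Y)

Computing all quantities:
H(X) = 1.5710, H(Y) = 0.9710, H(X,Y) = 2.5111
H(X|Y) = 1.5401, H(Y|X) = 0.9401

Verification:
H(X) - H(X|Y) = 1.5710 - 1.5401 = 0.0308
H(Y) - H(Y|X) = 0.9710 - 0.9401 = 0.0308
H(X) + H(Y) - H(X,Y) = 1.5710 + 0.9710 - 2.5111 = 0.0308

All forms give I(X;Y) = 0.0308 bits. ✓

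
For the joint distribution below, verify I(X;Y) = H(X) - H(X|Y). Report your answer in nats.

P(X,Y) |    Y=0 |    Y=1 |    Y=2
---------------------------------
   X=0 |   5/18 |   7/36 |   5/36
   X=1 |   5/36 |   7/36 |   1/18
I(X;Y) = 0.0171 nats

Mutual information has multiple equivalent forms:
- I(X;Y) = H(X) - H(X|Y)
- I(X;Y) = H(Y) - H(Y|X)
- I(X;Y) = H(X) + H(Y) - H(X,Y)

Computing all quantities:
H(X) = 0.6682, H(Y) = 1.0505, H(X,Y) = 1.7016
H(X|Y) = 0.6511, H(Y|X) = 1.0333

Verification:
H(X) - H(X|Y) = 0.6682 - 0.6511 = 0.0171
H(Y) - H(Y|X) = 1.0505 - 1.0333 = 0.0171
H(X) + H(Y) - H(X,Y) = 0.6682 + 1.0505 - 1.7016 = 0.0171

All forms give I(X;Y) = 0.0171 nats. ✓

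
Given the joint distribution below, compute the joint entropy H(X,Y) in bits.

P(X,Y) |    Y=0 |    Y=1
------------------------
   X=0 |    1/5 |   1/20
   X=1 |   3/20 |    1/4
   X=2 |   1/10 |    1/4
2.4232 bits

Joint entropy is H(X,Y) = -Σ_{x,y} p(x,y) log p(x,y).

Summing over all non-zero entries:
H(X,Y) = -[1/5·log_2(1/5) + 1/20·log_2(1/20) + 3/20·log_2(3/20) + 1/4·log_2(1/4) + 1/10·log_2(1/10) + 1/4·log_2(1/4)]
H(X,Y) = 2.4232 bits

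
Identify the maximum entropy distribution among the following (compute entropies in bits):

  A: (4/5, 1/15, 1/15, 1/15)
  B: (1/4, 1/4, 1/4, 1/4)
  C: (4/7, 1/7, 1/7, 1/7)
B

For a discrete distribution over n outcomes, entropy is maximized by the uniform distribution.

Computing entropies:
H(A) = 1.0389 bits
H(B) = 2.0000 bits
H(C) = 1.6645 bits

The uniform distribution (where all probabilities equal 1/4) achieves the maximum entropy of log_2(4) = 2.0000 bits.

Distribution B has the highest entropy.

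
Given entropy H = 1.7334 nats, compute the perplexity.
5.6599

Perplexity is e^H (or exp(H) for natural log).

H = 1.7334 nats
Perplexity = e^1.7334 = 5.6599

Interpretation: The model's uncertainty is equivalent to choosing uniformly among 5.7 options.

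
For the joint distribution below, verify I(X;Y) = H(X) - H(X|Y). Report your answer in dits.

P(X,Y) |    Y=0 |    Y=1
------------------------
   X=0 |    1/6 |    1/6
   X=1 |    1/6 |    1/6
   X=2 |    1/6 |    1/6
I(X;Y) = 0.0000 dits

Mutual information has multiple equivalent forms:
- I(X;Y) = H(X) - H(X|Y)
- I(X;Y) = H(Y) - H(Y|X)
- I(X;Y) = H(X) + H(Y) - H(X,Y)

Computing all quantities:
H(X) = 0.4771, H(Y) = 0.3010, H(X,Y) = 0.7782
H(X|Y) = 0.4771, H(Y|X) = 0.3010

Verification:
H(X) - H(X|Y) = 0.4771 - 0.4771 = 0.0000
H(Y) - H(Y|X) = 0.3010 - 0.3010 = 0.0000
H(X) + H(Y) - H(X,Y) = 0.4771 + 0.3010 - 0.7782 = 0.0000

All forms give I(X;Y) = 0.0000 dits. ✓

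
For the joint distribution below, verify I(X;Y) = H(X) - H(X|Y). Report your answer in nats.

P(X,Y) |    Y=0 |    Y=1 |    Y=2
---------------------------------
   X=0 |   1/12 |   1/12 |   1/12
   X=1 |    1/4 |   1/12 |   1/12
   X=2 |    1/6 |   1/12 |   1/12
I(X;Y) = 0.0225 nats

Mutual information has multiple equivalent forms:
- I(X;Y) = H(X) - H(X|Y)
- I(X;Y) = H(Y) - H(Y|X)
- I(X;Y) = H(X) + H(Y) - H(X,Y)

Computing all quantities:
H(X) = 1.0776, H(Y) = 1.0397, H(X,Y) = 2.0947
H(X|Y) = 1.0550, H(Y|X) = 1.0172

Verification:
H(X) - H(X|Y) = 1.0776 - 1.0550 = 0.0225
H(Y) - H(Y|X) = 1.0397 - 1.0172 = 0.0225
H(X) + H(Y) - H(X,Y) = 1.0776 + 1.0397 - 2.0947 = 0.0225

All forms give I(X;Y) = 0.0225 nats. ✓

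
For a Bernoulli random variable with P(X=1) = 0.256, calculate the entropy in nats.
0.5688 nats

The binary entropy function is:
H(p) = -p log(p) - (1-p) log(1-p)

H(0.256) = -0.256 × log_e(0.256) - 0.744 × log_e(0.744)
H(0.256) = 0.5688 nats

Note: Binary entropy is maximized at p=0.5 (H=1 bit) and minimized at p=0 or p=1 (H=0).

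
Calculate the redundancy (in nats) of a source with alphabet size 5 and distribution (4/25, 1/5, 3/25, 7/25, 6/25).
0.0410 nats

Redundancy measures how far a source is from maximum entropy:
R = H_max - H(X)

Maximum entropy for 5 symbols: H_max = log_e(5) = 1.6094 nats
Actual entropy: H(X) = 1.5685 nats
Redundancy: R = 1.6094 - 1.5685 = 0.0410 nats

This redundancy represents potential for compression: the source could be compressed by 0.0410 nats per symbol.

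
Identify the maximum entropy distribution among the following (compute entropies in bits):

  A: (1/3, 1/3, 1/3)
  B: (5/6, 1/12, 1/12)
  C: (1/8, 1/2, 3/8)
A

For a discrete distribution over n outcomes, entropy is maximized by the uniform distribution.

Computing entropies:
H(A) = 1.5850 bits
H(B) = 0.8167 bits
H(C) = 1.4056 bits

The uniform distribution (where all probabilities equal 1/3) achieves the maximum entropy of log_2(3) = 1.5850 bits.

Distribution A has the highest entropy.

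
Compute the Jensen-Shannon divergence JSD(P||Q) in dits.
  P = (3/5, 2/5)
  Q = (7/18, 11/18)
0.0098 dits

Jensen-Shannon divergence is:
JSD(P||Q) = 0.5 × D_KL(P||M) + 0.5 × D_KL(Q||M)
where M = 0.5 × (P + Q) is the mixture distribution.

M = 0.5 × (3/5, 2/5) + 0.5 × (7/18, 11/18) = (0.494444, 0.505556)

D_KL(P||M) = 0.0097 dits
D_KL(Q||M) = 0.0098 dits

JSD(P||Q) = 0.5 × 0.0097 + 0.5 × 0.0098 = 0.0098 dits

Unlike KL divergence, JSD is symmetric and bounded: 0 ≤ JSD ≤ log(2).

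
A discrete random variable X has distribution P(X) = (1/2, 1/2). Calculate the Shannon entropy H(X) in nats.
0.6931 nats

Shannon entropy is H(X) = -Σ p(x) log p(x).

For P = (1/2, 1/2):
H = -1/2 × log_e(1/2) -1/2 × log_e(1/2)
H = 0.6931 nats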